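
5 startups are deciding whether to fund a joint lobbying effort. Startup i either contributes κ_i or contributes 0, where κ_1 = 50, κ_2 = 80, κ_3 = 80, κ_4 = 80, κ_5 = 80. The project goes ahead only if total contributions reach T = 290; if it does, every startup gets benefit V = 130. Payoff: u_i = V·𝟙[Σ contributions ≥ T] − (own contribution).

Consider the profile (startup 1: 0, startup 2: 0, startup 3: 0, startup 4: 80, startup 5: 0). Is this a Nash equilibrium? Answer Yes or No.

Total = 80 < 290: not provided.
Startup 1 (pledges 0, payoff 0): pledging 50 → total 130, payoff -50. No gain.
Startup 2 (pledges 0, payoff 0): pledging 80 → total 160, payoff -80. No gain.
Startup 3 (pledges 0, payoff 0): pledging 80 → total 160, payoff -80. No gain.
Startup 4 (pledges 80, payoff -80): dropping to 0 → total 0, payoff 0. Profitable deviation.

No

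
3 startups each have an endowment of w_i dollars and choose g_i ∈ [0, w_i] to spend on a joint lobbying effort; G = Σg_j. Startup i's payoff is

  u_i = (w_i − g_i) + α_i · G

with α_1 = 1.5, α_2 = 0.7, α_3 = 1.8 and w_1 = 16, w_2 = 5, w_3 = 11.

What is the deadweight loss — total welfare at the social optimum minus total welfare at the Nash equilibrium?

15

∂u_i/∂g_i = α_i − 1, so startup i contributes w_i if α_i > 1, else 0.
α_i > 1 for i ∈ {1, 3}; NE contributions (16, 0, 11), G = 27.
W^NE = Σw_i − G^NE + (Σα_i)·G^NE = 32 + 3·27 = 113.
Planner: ∂(Σu_j)/∂g_i = Σα_j − 1 = 3 > 0, so everyone contributes w_i; G^SO = 32, W^SO = 32 + 3·32 = 128.
Deadweight loss = 15.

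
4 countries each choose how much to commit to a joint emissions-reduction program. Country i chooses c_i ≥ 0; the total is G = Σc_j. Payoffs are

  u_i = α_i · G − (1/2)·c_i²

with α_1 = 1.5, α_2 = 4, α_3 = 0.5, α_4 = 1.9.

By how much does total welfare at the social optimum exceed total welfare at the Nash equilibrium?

Country i's FOC: ∂u_i/∂c_i = α_i − c_i = 0, so c_i* = α_i.
NE contributions = (1.5, 4, 0.5, 1.9); G = 7.9.
W^NE = (Σα)·G − ½Σα_i² = 7.9² − ½·22.11 = 51.355.
Planner sets c_i = Σα_j = 7.9 for every i, so G^SO = 4·7.9 = 31.6.
W^SO = (Σα)·G^SO − ½·4·(Σα)² = (4/2)·7.9² = 124.82.
Deadweight loss = W^SO − W^NE = 73.465.

73.465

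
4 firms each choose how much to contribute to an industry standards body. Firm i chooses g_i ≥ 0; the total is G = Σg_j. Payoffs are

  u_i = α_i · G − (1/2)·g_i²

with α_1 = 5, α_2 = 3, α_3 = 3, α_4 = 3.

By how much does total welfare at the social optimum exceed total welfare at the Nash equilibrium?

222

Firm i's FOC: ∂u_i/∂g_i = α_i − g_i = 0, so g_i* = α_i.
NE contributions = (5, 3, 3, 3); G = 14.
W^NE = (Σα)·G − ½Σα_i² = 14² − ½·52 = 170.
Planner sets g_i = Σα_j = 14 for every i, so G^SO = 4·14 = 56.
W^SO = (Σα)·G^SO − ½·4·(Σα)² = (4/2)·14² = 392.
Deadweight loss = W^SO − W^NE = 222.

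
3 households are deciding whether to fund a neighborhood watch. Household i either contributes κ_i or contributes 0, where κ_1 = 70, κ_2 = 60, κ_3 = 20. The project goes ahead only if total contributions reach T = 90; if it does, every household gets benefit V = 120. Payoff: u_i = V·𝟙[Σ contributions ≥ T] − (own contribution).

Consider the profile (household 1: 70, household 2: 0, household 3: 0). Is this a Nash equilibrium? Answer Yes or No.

Total = 70 < 90: not provided.
Household 1 (pledges 70, payoff -70): dropping to 0 → total 0, payoff 0. Profitable deviation.

No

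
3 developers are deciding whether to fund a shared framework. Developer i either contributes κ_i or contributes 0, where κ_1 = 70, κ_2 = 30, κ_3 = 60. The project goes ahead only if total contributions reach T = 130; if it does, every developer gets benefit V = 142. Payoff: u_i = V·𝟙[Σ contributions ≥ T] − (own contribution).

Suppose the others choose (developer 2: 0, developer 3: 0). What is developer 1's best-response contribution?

0

Others' total = 0. Even contributing 70 gives 70 < 130: no benefit either way.
Best response: 0.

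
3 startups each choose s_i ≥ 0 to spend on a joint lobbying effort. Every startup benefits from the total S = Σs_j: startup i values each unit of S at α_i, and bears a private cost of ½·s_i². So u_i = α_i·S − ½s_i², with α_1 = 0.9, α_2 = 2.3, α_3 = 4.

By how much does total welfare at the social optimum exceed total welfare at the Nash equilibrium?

36.97

Startup i's FOC: ∂u_i/∂s_i = α_i − s_i = 0, so s_i* = α_i.
NE contributions = (0.9, 2.3, 4); S = 7.2.
W^NE = (Σα)·S − ½Σα_i² = 7.2² − ½·22.1 = 40.79.
Planner sets s_i = Σα_j = 7.2 for every i, so S^SO = 3·7.2 = 21.6.
W^SO = (Σα)·S^SO − ½·3·(Σα)² = (3/2)·7.2² = 77.76.
Deadweight loss = W^SO − W^NE = 36.97.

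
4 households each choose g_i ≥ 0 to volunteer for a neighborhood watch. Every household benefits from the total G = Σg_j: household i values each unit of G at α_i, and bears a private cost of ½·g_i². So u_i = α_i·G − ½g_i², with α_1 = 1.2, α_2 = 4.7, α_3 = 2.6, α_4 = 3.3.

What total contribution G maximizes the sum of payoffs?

Planner FOC: ∂(Σu_j)/∂g_i = (Σα_j) − g_i = 0, so g_i^SO = Σα_j = 11.8 for every i; G^SO = 47.2.

47.2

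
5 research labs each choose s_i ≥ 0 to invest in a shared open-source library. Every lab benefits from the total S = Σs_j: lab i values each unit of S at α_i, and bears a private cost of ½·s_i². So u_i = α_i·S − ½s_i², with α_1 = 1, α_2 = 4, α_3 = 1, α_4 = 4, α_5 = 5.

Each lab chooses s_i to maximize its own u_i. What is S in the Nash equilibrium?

Lab i's FOC: ∂u_i/∂s_i = α_i − s_i = 0, so s_i* = α_i.
NE contributions = (1, 4, 1, 4, 5); S = 15.

15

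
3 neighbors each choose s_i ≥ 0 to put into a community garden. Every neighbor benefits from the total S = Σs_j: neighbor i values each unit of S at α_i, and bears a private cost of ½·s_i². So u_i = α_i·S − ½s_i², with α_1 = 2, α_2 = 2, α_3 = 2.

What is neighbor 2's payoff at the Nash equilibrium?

Neighbor i's FOC: ∂u_i/∂s_i = α_i − s_i = 0, so s_i* = α_i.
NE contributions = (2, 2, 2); S = 6.
u_2 = α_2·S − ½·(s_2)² = 2·6 − ½·2² = 10.

10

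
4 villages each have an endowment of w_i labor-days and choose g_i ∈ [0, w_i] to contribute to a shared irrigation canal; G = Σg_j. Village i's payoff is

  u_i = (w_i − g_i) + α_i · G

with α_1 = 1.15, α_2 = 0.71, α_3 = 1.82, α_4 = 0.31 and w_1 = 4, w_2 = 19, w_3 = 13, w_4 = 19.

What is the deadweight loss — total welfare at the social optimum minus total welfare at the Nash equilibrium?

113.62

∂u_i/∂g_i = α_i − 1, so village i contributes w_i if α_i > 1, else 0.
α_i > 1 for i ∈ {1, 3}; NE contributions (4, 0, 13, 0), G = 17.
W^NE = Σw_i − G^NE + (Σα_i)·G^NE = 55 + 2.99·17 = 105.83.
Planner: ∂(Σu_j)/∂g_i = Σα_j − 1 = 2.99 > 0, so everyone contributes w_i; G^SO = 55, W^SO = 55 + 2.99·55 = 219.45.
Deadweight loss = 113.62.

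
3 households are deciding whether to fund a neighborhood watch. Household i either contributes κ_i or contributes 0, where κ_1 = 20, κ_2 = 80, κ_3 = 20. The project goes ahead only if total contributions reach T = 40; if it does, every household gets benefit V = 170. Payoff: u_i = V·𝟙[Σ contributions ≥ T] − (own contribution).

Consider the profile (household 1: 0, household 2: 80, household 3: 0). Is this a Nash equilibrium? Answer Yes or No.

Yes

Total = 80 ≥ 40: provided.
Household 1 (pledges 0, payoff 170): pledging 20 → total 100, payoff 150. No gain.
Household 2 (pledges 80, payoff 90): dropping to 0 → total 0, payoff 0. No gain.
Household 3 (pledges 0, payoff 170): pledging 20 → total 100, payoff 150. No gain.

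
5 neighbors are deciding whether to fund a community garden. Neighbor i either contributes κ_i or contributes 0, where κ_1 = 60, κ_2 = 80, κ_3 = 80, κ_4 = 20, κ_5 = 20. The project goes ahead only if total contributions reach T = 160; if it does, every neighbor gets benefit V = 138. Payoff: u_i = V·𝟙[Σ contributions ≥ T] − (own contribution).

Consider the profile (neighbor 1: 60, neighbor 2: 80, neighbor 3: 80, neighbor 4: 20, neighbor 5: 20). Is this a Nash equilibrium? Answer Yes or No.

Total = 260 ≥ 160: provided.
Neighbor 1 (pledges 60, payoff 78): dropping to 0 → total 200, payoff 138. Profitable deviation.

No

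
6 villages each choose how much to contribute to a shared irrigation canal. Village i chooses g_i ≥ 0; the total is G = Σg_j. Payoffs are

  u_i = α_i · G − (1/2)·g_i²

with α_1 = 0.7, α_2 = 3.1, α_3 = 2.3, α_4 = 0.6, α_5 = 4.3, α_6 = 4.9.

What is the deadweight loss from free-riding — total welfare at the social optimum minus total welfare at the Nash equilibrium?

534.745

Village i's FOC: ∂u_i/∂g_i = α_i − g_i = 0, so g_i* = α_i.
NE contributions = (0.7, 3.1, 2.3, 0.6, 4.3, 4.9); G = 15.9.
W^NE = (Σα)·G − ½Σα_i² = 15.9² − ½·58.25 = 223.685.
Planner sets g_i = Σα_j = 15.9 for every i, so G^SO = 6·15.9 = 95.4.
W^SO = (Σα)·G^SO − ½·6·(Σα)² = (6/2)·15.9² = 758.43.
Deadweight loss = W^SO − W^NE = 534.745.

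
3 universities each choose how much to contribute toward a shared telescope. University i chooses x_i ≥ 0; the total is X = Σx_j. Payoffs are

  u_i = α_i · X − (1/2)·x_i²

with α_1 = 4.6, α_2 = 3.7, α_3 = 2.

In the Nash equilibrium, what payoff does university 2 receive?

University i's FOC: ∂u_i/∂x_i = α_i − x_i = 0, so x_i* = α_i.
NE contributions = (4.6, 3.7, 2); X = 10.3.
u_2 = α_2·X − ½·(x_2)² = 3.7·10.3 − ½·3.7² = 31.265.

31.265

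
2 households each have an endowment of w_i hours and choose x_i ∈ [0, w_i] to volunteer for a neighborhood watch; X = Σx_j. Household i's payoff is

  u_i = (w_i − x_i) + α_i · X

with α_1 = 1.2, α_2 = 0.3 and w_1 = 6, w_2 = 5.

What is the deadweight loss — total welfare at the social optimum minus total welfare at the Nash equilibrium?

2.5

∂u_i/∂x_i = α_i − 1, so household i contributes w_i if α_i > 1, else 0.
α_i > 1 for i ∈ {1}; NE contributions (6, 0), X = 6.
W^NE = Σw_i − X^NE + (Σα_i)·X^NE = 11 + 0.5·6 = 14.
Planner: ∂(Σu_j)/∂x_i = Σα_j − 1 = 0.5 > 0, so everyone contributes w_i; X^SO = 11, W^SO = 11 + 0.5·11 = 16.5.
Deadweight loss = 2.5.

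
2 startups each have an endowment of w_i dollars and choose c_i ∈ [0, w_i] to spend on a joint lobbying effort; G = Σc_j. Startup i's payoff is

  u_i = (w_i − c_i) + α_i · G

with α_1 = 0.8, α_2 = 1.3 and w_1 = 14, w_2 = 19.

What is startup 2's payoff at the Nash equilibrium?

∂u_i/∂c_i = α_i − 1, so startup i contributes w_i if α_i > 1, else 0.
α_i > 1 for i ∈ {2}; NE contributions (0, 19), G = 19.
u_2 = (19 − 19) + 1.3·19 = 24.7.

24.7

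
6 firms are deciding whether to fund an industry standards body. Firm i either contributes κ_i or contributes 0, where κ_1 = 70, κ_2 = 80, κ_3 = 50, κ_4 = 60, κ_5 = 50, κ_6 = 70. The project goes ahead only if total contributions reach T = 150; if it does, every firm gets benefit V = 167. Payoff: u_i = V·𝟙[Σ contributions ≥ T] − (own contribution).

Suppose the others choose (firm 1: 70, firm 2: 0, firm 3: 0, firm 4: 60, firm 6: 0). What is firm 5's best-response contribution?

Others' total = 130. Contributing 50 brings total to 180 ≥ 150: gain V − κ_5 = 117.
Best response: 50.

50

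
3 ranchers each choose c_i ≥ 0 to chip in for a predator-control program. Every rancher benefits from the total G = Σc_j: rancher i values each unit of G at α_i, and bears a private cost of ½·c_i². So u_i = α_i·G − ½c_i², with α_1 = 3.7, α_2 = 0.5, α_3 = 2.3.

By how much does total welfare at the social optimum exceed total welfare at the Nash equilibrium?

30.74

Rancher i's FOC: ∂u_i/∂c_i = α_i − c_i = 0, so c_i* = α_i.
NE contributions = (3.7, 0.5, 2.3); G = 6.5.
W^NE = (Σα)·G − ½Σα_i² = 6.5² − ½·19.23 = 32.635.
Planner sets c_i = Σα_j = 6.5 for every i, so G^SO = 3·6.5 = 19.5.
W^SO = (Σα)·G^SO − ½·3·(Σα)² = (3/2)·6.5² = 63.375.
Deadweight loss = W^SO − W^NE = 30.74.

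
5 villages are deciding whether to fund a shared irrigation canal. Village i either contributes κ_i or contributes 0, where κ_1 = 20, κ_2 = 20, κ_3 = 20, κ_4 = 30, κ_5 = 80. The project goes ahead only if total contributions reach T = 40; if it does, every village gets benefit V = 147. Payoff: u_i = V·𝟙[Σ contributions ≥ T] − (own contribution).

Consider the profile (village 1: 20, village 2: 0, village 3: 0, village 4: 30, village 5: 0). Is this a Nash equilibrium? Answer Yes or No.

Total = 50 ≥ 40: provided.
Village 1 (pledges 20, payoff 127): dropping to 0 → total 30, payoff 0. No gain.
Village 2 (pledges 0, payoff 147): pledging 20 → total 70, payoff 127. No gain.
Village 3 (pledges 0, payoff 147): pledging 20 → total 70, payoff 127. No gain.
Village 4 (pledges 30, payoff 117): dropping to 0 → total 20, payoff 0. No gain.
Village 5 (pledges 0, payoff 147): pledging 80 → total 130, payoff 67. No gain.

Yes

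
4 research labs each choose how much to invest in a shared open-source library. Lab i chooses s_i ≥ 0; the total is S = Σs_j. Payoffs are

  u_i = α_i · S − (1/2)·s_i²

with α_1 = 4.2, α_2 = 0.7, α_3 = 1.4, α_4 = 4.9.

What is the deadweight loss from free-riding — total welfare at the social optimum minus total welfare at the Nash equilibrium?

147.49

Lab i's FOC: ∂u_i/∂s_i = α_i − s_i = 0, so s_i* = α_i.
NE contributions = (4.2, 0.7, 1.4, 4.9); S = 11.2.
W^NE = (Σα)·S − ½Σα_i² = 11.2² − ½·44.1 = 103.39.
Planner sets s_i = Σα_j = 11.2 for every i, so S^SO = 4·11.2 = 44.8.
W^SO = (Σα)·S^SO − ½·4·(Σα)² = (4/2)·11.2² = 250.88.
Deadweight loss = W^SO − W^NE = 147.49.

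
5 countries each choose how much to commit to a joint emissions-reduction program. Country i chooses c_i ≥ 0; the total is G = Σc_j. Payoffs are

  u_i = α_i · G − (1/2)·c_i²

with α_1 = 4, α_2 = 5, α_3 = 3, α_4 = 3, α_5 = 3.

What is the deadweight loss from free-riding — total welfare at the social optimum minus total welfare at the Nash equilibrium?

520

Country i's FOC: ∂u_i/∂c_i = α_i − c_i = 0, so c_i* = α_i.
NE contributions = (4, 5, 3, 3, 3); G = 18.
W^NE = (Σα)·G − ½Σα_i² = 18² − ½·68 = 290.
Planner sets c_i = Σα_j = 18 for every i, so G^SO = 5·18 = 90.
W^SO = (Σα)·G^SO − ½·5·(Σα)² = (5/2)·18² = 810.
Deadweight loss = W^SO − W^NE = 520.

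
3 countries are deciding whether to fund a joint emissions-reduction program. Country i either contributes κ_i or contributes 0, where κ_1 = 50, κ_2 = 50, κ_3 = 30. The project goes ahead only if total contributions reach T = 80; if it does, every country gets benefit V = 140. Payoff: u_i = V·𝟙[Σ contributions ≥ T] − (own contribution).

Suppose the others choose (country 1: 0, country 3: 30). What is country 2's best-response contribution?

Others' total = 30. Contributing 50 brings total to 80 ≥ 80: gain V − κ_2 = 90.
Best response: 50.

50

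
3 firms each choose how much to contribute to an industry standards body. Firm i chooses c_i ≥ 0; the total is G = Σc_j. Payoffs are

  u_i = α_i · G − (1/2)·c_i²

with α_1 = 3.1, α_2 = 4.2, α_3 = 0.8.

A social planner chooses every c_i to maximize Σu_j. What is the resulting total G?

Planner FOC: ∂(Σu_j)/∂c_i = (Σα_j) − c_i = 0, so c_i^SO = Σα_j = 8.1 for every i; G^SO = 24.3.

24.3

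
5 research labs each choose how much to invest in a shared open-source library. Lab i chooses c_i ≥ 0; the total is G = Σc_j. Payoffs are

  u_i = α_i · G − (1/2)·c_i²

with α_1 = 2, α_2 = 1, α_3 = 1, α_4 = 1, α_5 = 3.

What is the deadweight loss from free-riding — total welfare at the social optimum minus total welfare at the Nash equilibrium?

Lab i's FOC: ∂u_i/∂c_i = α_i − c_i = 0, so c_i* = α_i.
NE contributions = (2, 1, 1, 1, 3); G = 8.
W^NE = (Σα)·G − ½Σα_i² = 8² − ½·16 = 56.
Planner sets c_i = Σα_j = 8 for every i, so G^SO = 5·8 = 40.
W^SO = (Σα)·G^SO − ½·5·(Σα)² = (5/2)·8² = 160.
Deadweight loss = W^SO − W^NE = 104.

104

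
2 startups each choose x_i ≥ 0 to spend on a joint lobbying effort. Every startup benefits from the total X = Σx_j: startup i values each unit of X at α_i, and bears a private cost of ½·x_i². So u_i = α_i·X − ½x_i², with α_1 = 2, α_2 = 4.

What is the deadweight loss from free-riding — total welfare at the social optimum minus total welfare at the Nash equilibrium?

10

Startup i's FOC: ∂u_i/∂x_i = α_i − x_i = 0, so x_i* = α_i.
NE contributions = (2, 4); X = 6.
W^NE = (Σα)·X − ½Σα_i² = 6² − ½·20 = 26.
Planner sets x_i = Σα_j = 6 for every i, so X^SO = 2·6 = 12.
W^SO = (Σα)·X^SO − ½·2·(Σα)² = (2/2)·6² = 36.
Deadweight loss = W^SO − W^NE = 10.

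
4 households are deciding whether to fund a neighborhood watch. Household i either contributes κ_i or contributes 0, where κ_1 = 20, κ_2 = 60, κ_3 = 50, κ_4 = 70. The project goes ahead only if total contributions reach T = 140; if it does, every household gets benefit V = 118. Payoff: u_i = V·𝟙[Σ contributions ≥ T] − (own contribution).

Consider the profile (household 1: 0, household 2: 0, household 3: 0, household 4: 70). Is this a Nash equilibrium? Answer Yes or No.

Total = 70 < 140: not provided.
Household 1 (pledges 0, payoff 0): pledging 20 → total 90, payoff -20. No gain.
Household 2 (pledges 0, payoff 0): pledging 60 → total 130, payoff -60. No gain.
Household 3 (pledges 0, payoff 0): pledging 50 → total 120, payoff -50. No gain.
Household 4 (pledges 70, payoff -70): dropping to 0 → total 0, payoff 0. Profitable deviation.

No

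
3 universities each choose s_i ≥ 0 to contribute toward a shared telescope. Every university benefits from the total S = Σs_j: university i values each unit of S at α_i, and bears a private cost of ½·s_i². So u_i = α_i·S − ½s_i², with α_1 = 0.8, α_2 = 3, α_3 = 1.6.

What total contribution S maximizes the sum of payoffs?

Planner FOC: ∂(Σu_j)/∂s_i = (Σα_j) − s_i = 0, so s_i^SO = Σα_j = 5.4 for every i; S^SO = 16.2.

16.2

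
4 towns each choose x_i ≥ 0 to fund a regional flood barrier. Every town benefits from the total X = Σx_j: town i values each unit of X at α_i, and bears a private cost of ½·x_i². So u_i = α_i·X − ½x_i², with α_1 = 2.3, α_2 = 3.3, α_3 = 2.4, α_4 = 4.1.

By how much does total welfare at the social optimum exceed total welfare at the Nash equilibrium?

165.785

Town i's FOC: ∂u_i/∂x_i = α_i − x_i = 0, so x_i* = α_i.
NE contributions = (2.3, 3.3, 2.4, 4.1); X = 12.1.
W^NE = (Σα)·X − ½Σα_i² = 12.1² − ½·38.75 = 127.035.
Planner sets x_i = Σα_j = 12.1 for every i, so X^SO = 4·12.1 = 48.4.
W^SO = (Σα)·X^SO − ½·4·(Σα)² = (4/2)·12.1² = 292.82.
Deadweight loss = W^SO − W^NE = 165.785.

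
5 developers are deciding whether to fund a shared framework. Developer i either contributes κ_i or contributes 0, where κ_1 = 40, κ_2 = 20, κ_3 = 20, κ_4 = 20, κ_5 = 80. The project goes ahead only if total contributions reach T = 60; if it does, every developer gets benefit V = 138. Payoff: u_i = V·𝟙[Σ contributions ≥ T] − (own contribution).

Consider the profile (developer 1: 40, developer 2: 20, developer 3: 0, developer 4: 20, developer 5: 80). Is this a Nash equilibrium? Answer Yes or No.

Total = 160 ≥ 60: provided.
Developer 1 (pledges 40, payoff 98): dropping to 0 → total 120, payoff 138. Profitable deviation.

No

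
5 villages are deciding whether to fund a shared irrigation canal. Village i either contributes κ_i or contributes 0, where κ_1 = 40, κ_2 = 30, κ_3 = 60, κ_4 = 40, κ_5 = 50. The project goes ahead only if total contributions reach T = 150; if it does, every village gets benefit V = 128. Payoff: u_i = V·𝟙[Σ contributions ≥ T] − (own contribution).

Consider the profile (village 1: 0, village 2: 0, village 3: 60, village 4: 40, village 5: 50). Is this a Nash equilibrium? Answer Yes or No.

Yes

Total = 150 ≥ 150: provided.
Village 1 (pledges 0, payoff 128): pledging 40 → total 190, payoff 88. No gain.
Village 2 (pledges 0, payoff 128): pledging 30 → total 180, payoff 98. No gain.
Village 3 (pledges 60, payoff 68): dropping to 0 → total 90, payoff 0. No gain.
Village 4 (pledges 40, payoff 88): dropping to 0 → total 110, payoff 0. No gain.
Village 5 (pledges 50, payoff 78): dropping to 0 → total 100, payoff 0. No gain.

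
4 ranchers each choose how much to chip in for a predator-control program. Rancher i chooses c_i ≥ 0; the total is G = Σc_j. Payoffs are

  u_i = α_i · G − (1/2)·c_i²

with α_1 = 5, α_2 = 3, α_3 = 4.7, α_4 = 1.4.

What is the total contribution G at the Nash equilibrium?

14.1

Rancher i's FOC: ∂u_i/∂c_i = α_i − c_i = 0, so c_i* = α_i.
NE contributions = (5, 3, 4.7, 1.4); G = 14.1.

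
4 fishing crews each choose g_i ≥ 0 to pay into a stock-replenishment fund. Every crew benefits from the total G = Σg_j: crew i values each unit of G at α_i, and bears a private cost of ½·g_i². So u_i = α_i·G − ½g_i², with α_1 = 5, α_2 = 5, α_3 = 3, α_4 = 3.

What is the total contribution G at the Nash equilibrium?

16

Crew i's FOC: ∂u_i/∂g_i = α_i − g_i = 0, so g_i* = α_i.
NE contributions = (5, 5, 3, 3); G = 16.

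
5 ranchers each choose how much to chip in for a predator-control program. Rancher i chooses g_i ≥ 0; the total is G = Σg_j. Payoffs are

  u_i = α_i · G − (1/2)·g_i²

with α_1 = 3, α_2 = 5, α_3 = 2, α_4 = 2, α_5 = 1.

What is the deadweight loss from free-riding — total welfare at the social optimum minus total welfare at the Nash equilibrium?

Rancher i's FOC: ∂u_i/∂g_i = α_i − g_i = 0, so g_i* = α_i.
NE contributions = (3, 5, 2, 2, 1); G = 13.
W^NE = (Σα)·G − ½Σα_i² = 13² − ½·43 = 147.5.
Planner sets g_i = Σα_j = 13 for every i, so G^SO = 5·13 = 65.
W^SO = (Σα)·G^SO − ½·5·(Σα)² = (5/2)·13² = 422.5.
Deadweight loss = W^SO − W^NE = 275.

275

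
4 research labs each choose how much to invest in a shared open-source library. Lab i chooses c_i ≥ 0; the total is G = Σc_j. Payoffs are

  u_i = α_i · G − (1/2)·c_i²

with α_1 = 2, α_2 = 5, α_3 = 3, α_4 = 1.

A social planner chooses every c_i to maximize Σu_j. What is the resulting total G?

Planner FOC: ∂(Σu_j)/∂c_i = (Σα_j) − c_i = 0, so c_i^SO = Σα_j = 11 for every i; G^SO = 44.

44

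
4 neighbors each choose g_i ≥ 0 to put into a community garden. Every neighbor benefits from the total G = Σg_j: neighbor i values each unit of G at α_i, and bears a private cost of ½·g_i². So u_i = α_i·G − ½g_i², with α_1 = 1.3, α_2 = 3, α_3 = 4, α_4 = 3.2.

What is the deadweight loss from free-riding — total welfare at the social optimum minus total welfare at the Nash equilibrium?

Neighbor i's FOC: ∂u_i/∂g_i = α_i − g_i = 0, so g_i* = α_i.
NE contributions = (1.3, 3, 4, 3.2); G = 11.5.
W^NE = (Σα)·G − ½Σα_i² = 11.5² − ½·36.93 = 113.785.
Planner sets g_i = Σα_j = 11.5 for every i, so G^SO = 4·11.5 = 46.
W^SO = (Σα)·G^SO − ½·4·(Σα)² = (4/2)·11.5² = 264.5.
Deadweight loss = W^SO − W^NE = 150.715.

150.715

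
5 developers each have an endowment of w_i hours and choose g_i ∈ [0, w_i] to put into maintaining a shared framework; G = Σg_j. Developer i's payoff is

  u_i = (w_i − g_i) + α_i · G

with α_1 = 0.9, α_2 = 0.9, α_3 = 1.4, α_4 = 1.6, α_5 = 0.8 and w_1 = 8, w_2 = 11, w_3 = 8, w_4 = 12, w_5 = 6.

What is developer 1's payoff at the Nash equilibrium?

26

∂u_i/∂g_i = α_i − 1, so developer i contributes w_i if α_i > 1, else 0.
α_i > 1 for i ∈ {3, 4}; NE contributions (0, 0, 8, 12, 0), G = 20.
u_1 = (8 − 0) + 0.9·20 = 26.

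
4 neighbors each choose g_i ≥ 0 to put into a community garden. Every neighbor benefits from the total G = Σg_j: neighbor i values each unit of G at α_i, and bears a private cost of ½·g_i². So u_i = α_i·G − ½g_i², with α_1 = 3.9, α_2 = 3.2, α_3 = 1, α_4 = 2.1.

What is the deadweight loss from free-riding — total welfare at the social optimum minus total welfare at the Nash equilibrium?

119.47

Neighbor i's FOC: ∂u_i/∂g_i = α_i − g_i = 0, so g_i* = α_i.
NE contributions = (3.9, 3.2, 1, 2.1); G = 10.2.
W^NE = (Σα)·G − ½Σα_i² = 10.2² − ½·30.86 = 88.61.
Planner sets g_i = Σα_j = 10.2 for every i, so G^SO = 4·10.2 = 40.8.
W^SO = (Σα)·G^SO − ½·4·(Σα)² = (4/2)·10.2² = 208.08.
Deadweight loss = W^SO − W^NE = 119.47.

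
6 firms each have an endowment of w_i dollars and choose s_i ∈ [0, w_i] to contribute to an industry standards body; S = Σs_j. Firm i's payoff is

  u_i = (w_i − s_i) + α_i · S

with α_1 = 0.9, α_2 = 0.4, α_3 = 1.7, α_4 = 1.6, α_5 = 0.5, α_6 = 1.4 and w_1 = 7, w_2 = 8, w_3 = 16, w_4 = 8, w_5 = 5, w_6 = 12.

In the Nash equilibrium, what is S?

36

∂u_i/∂s_i = α_i − 1, so firm i contributes w_i if α_i > 1, else 0.
α_i > 1 for i ∈ {3, 4, 6}; NE contributions (0, 0, 16, 8, 0, 12), S = 36.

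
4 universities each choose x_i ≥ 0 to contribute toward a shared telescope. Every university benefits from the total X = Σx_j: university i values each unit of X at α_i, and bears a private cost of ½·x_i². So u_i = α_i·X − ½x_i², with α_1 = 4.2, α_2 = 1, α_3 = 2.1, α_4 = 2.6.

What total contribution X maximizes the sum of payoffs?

Planner FOC: ∂(Σu_j)/∂x_i = (Σα_j) − x_i = 0, so x_i^SO = Σα_j = 9.9 for every i; X^SO = 39.6.

39.6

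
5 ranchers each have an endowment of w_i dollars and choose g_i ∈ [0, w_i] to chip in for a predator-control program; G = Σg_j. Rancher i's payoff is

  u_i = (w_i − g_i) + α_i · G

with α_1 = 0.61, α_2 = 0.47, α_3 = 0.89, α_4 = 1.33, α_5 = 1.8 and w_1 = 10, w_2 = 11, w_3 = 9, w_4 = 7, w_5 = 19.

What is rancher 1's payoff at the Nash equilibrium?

25.86

∂u_i/∂g_i = α_i − 1, so rancher i contributes w_i if α_i > 1, else 0.
α_i > 1 for i ∈ {4, 5}; NE contributions (0, 0, 0, 7, 19), G = 26.
u_1 = (10 − 0) + 0.61·26 = 25.86.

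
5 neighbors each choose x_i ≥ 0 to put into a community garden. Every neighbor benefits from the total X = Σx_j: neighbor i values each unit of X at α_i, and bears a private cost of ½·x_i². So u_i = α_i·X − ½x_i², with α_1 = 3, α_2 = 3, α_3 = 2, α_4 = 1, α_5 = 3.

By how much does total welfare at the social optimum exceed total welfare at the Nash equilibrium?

232

Neighbor i's FOC: ∂u_i/∂x_i = α_i − x_i = 0, so x_i* = α_i.
NE contributions = (3, 3, 2, 1, 3); X = 12.
W^NE = (Σα)·X − ½Σα_i² = 12² − ½·32 = 128.
Planner sets x_i = Σα_j = 12 for every i, so X^SO = 5·12 = 60.
W^SO = (Σα)·X^SO − ½·5·(Σα)² = (5/2)·12² = 360.
Deadweight loss = W^SO − W^NE = 232.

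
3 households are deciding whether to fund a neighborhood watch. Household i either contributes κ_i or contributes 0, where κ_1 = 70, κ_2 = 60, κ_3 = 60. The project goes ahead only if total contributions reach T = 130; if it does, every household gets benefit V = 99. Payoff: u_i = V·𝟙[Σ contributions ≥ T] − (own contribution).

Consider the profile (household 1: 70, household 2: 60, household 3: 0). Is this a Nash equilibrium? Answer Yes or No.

Yes

Total = 130 ≥ 130: provided.
Household 1 (pledges 70, payoff 29): dropping to 0 → total 60, payoff 0. No gain.
Household 2 (pledges 60, payoff 39): dropping to 0 → total 70, payoff 0. No gain.
Household 3 (pledges 0, payoff 99): pledging 60 → total 190, payoff 39. No gain.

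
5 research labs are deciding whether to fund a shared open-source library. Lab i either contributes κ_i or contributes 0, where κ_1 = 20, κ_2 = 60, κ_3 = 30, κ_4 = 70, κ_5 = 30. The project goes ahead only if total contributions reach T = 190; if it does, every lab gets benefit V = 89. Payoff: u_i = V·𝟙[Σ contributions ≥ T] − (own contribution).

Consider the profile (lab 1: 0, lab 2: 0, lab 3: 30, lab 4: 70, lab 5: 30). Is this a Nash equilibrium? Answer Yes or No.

Total = 130 < 190: not provided.
Lab 1 (pledges 0, payoff 0): pledging 20 → total 150, payoff -20. No gain.
Lab 2 (pledges 0, payoff 0): pledging 60 → total 190, payoff 29. Profitable deviation.

No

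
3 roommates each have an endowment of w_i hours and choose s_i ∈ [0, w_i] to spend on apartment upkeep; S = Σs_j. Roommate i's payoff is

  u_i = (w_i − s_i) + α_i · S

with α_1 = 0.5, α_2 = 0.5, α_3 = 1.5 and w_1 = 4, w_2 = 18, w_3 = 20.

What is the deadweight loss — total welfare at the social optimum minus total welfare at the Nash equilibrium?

∂u_i/∂s_i = α_i − 1, so roommate i contributes w_i if α_i > 1, else 0.
α_i > 1 for i ∈ {3}; NE contributions (0, 0, 20), S = 20.
W^NE = Σw_i − S^NE + (Σα_i)·S^NE = 42 + 1.5·20 = 72.
Planner: ∂(Σu_j)/∂s_i = Σα_j − 1 = 1.5 > 0, so everyone contributes w_i; S^SO = 42, W^SO = 42 + 1.5·42 = 105.
Deadweight loss = 33.

33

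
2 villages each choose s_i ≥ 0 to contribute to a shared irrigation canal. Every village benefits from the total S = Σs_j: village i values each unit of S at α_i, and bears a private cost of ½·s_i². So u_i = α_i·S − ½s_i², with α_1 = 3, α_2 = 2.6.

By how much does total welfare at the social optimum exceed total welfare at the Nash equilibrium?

Village i's FOC: ∂u_i/∂s_i = α_i − s_i = 0, so s_i* = α_i.
NE contributions = (3, 2.6); S = 5.6.
W^NE = (Σα)·S − ½Σα_i² = 5.6² − ½·15.76 = 23.48.
Planner sets s_i = Σα_j = 5.6 for every i, so S^SO = 2·5.6 = 11.2.
W^SO = (Σα)·S^SO − ½·2·(Σα)² = (2/2)·5.6² = 31.36.
Deadweight loss = W^SO − W^NE = 7.88.

7.88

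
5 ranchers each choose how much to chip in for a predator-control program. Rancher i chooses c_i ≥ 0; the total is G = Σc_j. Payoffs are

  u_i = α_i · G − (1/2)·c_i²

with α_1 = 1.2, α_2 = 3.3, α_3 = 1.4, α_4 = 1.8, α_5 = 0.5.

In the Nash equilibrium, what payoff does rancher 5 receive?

Rancher i's FOC: ∂u_i/∂c_i = α_i − c_i = 0, so c_i* = α_i.
NE contributions = (1.2, 3.3, 1.4, 1.8, 0.5); G = 8.2.
u_5 = α_5·G − ½·(c_5)² = 0.5·8.2 − ½·0.5² = 3.975.

3.975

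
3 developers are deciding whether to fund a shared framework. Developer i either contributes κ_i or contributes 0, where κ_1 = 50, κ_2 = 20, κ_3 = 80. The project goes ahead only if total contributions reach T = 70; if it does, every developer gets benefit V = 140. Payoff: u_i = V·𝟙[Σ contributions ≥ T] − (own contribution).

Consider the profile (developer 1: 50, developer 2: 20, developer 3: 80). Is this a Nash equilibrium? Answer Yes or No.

No

Total = 150 ≥ 70: provided.
Developer 1 (pledges 50, payoff 90): dropping to 0 → total 100, payoff 140. Profitable deviation.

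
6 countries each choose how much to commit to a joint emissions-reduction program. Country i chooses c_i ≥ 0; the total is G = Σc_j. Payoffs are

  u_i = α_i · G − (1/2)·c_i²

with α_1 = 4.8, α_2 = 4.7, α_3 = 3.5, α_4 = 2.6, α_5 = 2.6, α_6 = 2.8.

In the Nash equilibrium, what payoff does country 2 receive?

Country i's FOC: ∂u_i/∂c_i = α_i − c_i = 0, so c_i* = α_i.
NE contributions = (4.8, 4.7, 3.5, 2.6, 2.6, 2.8); G = 21.
u_2 = α_2·G − ½·(c_2)² = 4.7·21 − ½·4.7² = 87.655.

87.655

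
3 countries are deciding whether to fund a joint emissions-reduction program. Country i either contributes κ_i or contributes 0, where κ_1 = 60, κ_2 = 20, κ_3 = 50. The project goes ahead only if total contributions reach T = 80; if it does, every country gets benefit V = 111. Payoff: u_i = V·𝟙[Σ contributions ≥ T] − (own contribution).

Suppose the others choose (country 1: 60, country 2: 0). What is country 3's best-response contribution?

Others' total = 60. Contributing 50 brings total to 110 ≥ 80: gain V − κ_3 = 61.
Best response: 50.

50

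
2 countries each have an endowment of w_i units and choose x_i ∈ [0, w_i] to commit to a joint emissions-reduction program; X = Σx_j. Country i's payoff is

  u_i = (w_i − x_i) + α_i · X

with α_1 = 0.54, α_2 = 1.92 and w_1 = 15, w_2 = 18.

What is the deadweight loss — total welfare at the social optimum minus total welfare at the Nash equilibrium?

∂u_i/∂x_i = α_i − 1, so country i contributes w_i if α_i > 1, else 0.
α_i > 1 for i ∈ {2}; NE contributions (0, 18), X = 18.
W^NE = Σw_i − X^NE + (Σα_i)·X^NE = 33 + 1.46·18 = 59.28.
Planner: ∂(Σu_j)/∂x_i = Σα_j − 1 = 1.46 > 0, so everyone contributes w_i; X^SO = 33, W^SO = 33 + 1.46·33 = 81.18.
Deadweight loss = 21.9.

21.9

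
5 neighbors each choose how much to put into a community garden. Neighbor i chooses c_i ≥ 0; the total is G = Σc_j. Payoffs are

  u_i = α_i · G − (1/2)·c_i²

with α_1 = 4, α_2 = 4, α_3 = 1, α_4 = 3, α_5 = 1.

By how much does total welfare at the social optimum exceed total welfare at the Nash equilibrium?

Neighbor i's FOC: ∂u_i/∂c_i = α_i − c_i = 0, so c_i* = α_i.
NE contributions = (4, 4, 1, 3, 1); G = 13.
W^NE = (Σα)·G − ½Σα_i² = 13² − ½·43 = 147.5.
Planner sets c_i = Σα_j = 13 for every i, so G^SO = 5·13 = 65.
W^SO = (Σα)·G^SO − ½·5·(Σα)² = (5/2)·13² = 422.5.
Deadweight loss = W^SO − W^NE = 275.

275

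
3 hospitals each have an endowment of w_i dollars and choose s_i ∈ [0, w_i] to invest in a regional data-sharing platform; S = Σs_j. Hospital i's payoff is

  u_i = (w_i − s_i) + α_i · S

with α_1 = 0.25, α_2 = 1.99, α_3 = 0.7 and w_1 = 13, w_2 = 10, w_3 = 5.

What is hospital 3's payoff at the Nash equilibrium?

12

∂u_i/∂s_i = α_i − 1, so hospital i contributes w_i if α_i > 1, else 0.
α_i > 1 for i ∈ {2}; NE contributions (0, 10, 0), S = 10.
u_3 = (5 − 0) + 0.7·10 = 12.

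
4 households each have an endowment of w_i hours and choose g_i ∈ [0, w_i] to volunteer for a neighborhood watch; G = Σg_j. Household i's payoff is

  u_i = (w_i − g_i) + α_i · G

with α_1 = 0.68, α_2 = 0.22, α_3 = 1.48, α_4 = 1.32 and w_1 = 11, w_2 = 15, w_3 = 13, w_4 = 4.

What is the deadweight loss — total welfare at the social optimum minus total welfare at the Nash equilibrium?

70.2

∂u_i/∂g_i = α_i − 1, so household i contributes w_i if α_i > 1, else 0.
α_i > 1 for i ∈ {3, 4}; NE contributions (0, 0, 13, 4), G = 17.
W^NE = Σw_i − G^NE + (Σα_i)·G^NE = 43 + 2.7·17 = 88.9.
Planner: ∂(Σu_j)/∂g_i = Σα_j − 1 = 2.7 > 0, so everyone contributes w_i; G^SO = 43, W^SO = 43 + 2.7·43 = 159.1.
Deadweight loss = 70.2.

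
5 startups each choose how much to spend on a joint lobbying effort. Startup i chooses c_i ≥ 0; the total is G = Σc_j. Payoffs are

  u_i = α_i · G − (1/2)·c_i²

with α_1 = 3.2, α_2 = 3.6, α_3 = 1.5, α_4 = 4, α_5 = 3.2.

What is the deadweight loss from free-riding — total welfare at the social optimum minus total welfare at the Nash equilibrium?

386.22

Startup i's FOC: ∂u_i/∂c_i = α_i − c_i = 0, so c_i* = α_i.
NE contributions = (3.2, 3.6, 1.5, 4, 3.2); G = 15.5.
W^NE = (Σα)·G − ½Σα_i² = 15.5² − ½·51.69 = 214.405.
Planner sets c_i = Σα_j = 15.5 for every i, so G^SO = 5·15.5 = 77.5.
W^SO = (Σα)·G^SO − ½·5·(Σα)² = (5/2)·15.5² = 600.625.
Deadweight loss = W^SO − W^NE = 386.22.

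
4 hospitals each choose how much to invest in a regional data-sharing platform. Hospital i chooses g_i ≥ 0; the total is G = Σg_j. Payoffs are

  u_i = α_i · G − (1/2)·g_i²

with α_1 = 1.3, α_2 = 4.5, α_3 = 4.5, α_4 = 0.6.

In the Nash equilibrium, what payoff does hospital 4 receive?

6.36

Hospital i's FOC: ∂u_i/∂g_i = α_i − g_i = 0, so g_i* = α_i.
NE contributions = (1.3, 4.5, 4.5, 0.6); G = 10.9.
u_4 = α_4·G − ½·(g_4)² = 0.6·10.9 − ½·0.6² = 6.36.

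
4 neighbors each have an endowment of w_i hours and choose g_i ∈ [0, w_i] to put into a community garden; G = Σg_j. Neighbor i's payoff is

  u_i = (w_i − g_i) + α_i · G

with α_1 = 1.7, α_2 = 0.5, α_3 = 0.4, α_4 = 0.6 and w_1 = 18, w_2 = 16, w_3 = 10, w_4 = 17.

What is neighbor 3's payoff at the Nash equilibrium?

∂u_i/∂g_i = α_i − 1, so neighbor i contributes w_i if α_i > 1, else 0.
α_i > 1 for i ∈ {1}; NE contributions (18, 0, 0, 0), G = 18.
u_3 = (10 − 0) + 0.4·18 = 17.2.

17.2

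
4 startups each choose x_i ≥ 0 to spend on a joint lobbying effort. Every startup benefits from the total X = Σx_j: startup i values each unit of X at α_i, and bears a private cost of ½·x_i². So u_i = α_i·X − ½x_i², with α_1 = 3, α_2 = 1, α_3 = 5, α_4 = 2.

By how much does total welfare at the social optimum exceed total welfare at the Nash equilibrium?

Startup i's FOC: ∂u_i/∂x_i = α_i − x_i = 0, so x_i* = α_i.
NE contributions = (3, 1, 5, 2); X = 11.
W^NE = (Σα)·X − ½Σα_i² = 11² − ½·39 = 101.5.
Planner sets x_i = Σα_j = 11 for every i, so X^SO = 4·11 = 44.
W^SO = (Σα)·X^SO − ½·4·(Σα)² = (4/2)·11² = 242.
Deadweight loss = W^SO − W^NE = 140.5.

140.5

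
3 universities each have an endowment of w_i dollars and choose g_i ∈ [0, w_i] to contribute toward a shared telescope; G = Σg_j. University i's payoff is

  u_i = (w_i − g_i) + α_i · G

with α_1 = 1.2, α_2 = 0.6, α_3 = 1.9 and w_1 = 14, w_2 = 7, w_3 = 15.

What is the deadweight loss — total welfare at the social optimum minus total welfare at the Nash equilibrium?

18.9

∂u_i/∂g_i = α_i − 1, so university i contributes w_i if α_i > 1, else 0.
α_i > 1 for i ∈ {1, 3}; NE contributions (14, 0, 15), G = 29.
W^NE = Σw_i − G^NE + (Σα_i)·G^NE = 36 + 2.7·29 = 114.3.
Planner: ∂(Σu_j)/∂g_i = Σα_j − 1 = 2.7 > 0, so everyone contributes w_i; G^SO = 36, W^SO = 36 + 2.7·36 = 133.2.
Deadweight loss = 18.9.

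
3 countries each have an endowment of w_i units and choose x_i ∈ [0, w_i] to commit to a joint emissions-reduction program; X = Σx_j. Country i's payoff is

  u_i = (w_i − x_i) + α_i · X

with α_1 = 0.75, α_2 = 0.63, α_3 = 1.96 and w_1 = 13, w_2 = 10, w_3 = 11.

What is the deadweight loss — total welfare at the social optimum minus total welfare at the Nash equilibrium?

53.82

∂u_i/∂x_i = α_i − 1, so country i contributes w_i if α_i > 1, else 0.
α_i > 1 for i ∈ {3}; NE contributions (0, 0, 11), X = 11.
W^NE = Σw_i − X^NE + (Σα_i)·X^NE = 34 + 2.34·11 = 59.74.
Planner: ∂(Σu_j)/∂x_i = Σα_j − 1 = 2.34 > 0, so everyone contributes w_i; X^SO = 34, W^SO = 34 + 2.34·34 = 113.56.
Deadweight loss = 53.82.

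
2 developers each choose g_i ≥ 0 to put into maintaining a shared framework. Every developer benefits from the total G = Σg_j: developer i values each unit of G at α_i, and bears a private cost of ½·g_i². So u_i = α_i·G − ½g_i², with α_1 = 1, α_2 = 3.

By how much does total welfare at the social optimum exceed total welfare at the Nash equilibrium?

5

Developer i's FOC: ∂u_i/∂g_i = α_i − g_i = 0, so g_i* = α_i.
NE contributions = (1, 3); G = 4.
W^NE = (Σα)·G − ½Σα_i² = 4² − ½·10 = 11.
Planner sets g_i = Σα_j = 4 for every i, so G^SO = 2·4 = 8.
W^SO = (Σα)·G^SO − ½·2·(Σα)² = (2/2)·4² = 16.
Deadweight loss = W^SO − W^NE = 5.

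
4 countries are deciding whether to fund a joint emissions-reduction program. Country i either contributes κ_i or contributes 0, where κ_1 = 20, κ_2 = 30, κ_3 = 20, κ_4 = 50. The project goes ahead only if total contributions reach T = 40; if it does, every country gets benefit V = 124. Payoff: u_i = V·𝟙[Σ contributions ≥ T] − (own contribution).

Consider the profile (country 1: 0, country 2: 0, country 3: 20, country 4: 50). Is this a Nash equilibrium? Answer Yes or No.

Total = 70 ≥ 40: provided.
Country 1 (pledges 0, payoff 124): pledging 20 → total 90, payoff 104. No gain.
Country 2 (pledges 0, payoff 124): pledging 30 → total 100, payoff 94. No gain.
Country 3 (pledges 20, payoff 104): dropping to 0 → total 50, payoff 124. Profitable deviation.

No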